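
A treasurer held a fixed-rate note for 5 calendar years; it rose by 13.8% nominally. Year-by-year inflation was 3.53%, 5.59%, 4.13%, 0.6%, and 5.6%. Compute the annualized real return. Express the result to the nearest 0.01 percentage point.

-1.21%

Cumulative inflation factor: 1.0353 × 1.0559 × 1.0413 × 1.006 × 1.056 ≈ 1.20928.
Nominal growth factor: 1.13800. Real growth factor = 1.13800 / 1.20928 ≈ 0.94106.
Annualized: 0.94106^(1/5) − 1 ≈ -0.01208.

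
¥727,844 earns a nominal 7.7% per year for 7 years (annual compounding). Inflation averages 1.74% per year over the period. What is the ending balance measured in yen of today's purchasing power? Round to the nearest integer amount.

¥1,084,192

Nominal value at maturity: ¥727,844 × (1 + 7.7%)^7 ≈ ¥1,223,343.
Price-level factor over 7 years: (1 + 1.74%)^7 ≈ 1.1283455828.
Dividing the nominal maturity value by the price-level factor gives the value in today's money.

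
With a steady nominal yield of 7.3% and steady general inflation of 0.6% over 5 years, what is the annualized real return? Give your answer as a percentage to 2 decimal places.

With constant rates the annual real return is the same each year: (1+7.3%)/(1+0.6%) − 1 = 0.06660.

6.66%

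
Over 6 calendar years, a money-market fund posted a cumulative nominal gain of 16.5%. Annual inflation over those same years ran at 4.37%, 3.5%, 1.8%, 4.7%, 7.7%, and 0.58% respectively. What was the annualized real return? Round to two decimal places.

Cumulative inflation factor: 1.0437 × 1.035 × 1.018 × 1.047 × 1.077 × 1.0058 ≈ 1.24720.
Nominal growth factor: 1.16500. Real growth factor = 1.16500 / 1.24720 ≈ 0.93409.
Annualized: 0.93409^(1/6) − 1 ≈ -0.01130.

-1.13%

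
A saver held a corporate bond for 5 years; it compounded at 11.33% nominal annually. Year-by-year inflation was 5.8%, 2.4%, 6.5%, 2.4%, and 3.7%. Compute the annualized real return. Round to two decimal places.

Cumulative inflation factor: 1.058 × 1.024 × 1.065 × 1.024 × 1.037 ≈ 1.22522.
Nominal growth factor: 1.71026. Real growth factor = 1.71026 / 1.22522 ≈ 1.39588.
Annualized: 1.39588^(1/5) − 1 ≈ 0.06898.

6.90%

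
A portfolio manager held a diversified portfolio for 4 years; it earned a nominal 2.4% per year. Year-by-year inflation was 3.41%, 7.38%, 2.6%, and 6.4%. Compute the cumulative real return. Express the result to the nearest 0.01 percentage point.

-9.30%

Cumulative inflation factor: 1.0341 × 1.0738 × 1.026 × 1.064 ≈ 1.21220.
Nominal growth factor: 1.09951. Real growth factor = 1.09951 / 1.21220 ≈ 0.90704.
Total real return ≈ -9.2963%.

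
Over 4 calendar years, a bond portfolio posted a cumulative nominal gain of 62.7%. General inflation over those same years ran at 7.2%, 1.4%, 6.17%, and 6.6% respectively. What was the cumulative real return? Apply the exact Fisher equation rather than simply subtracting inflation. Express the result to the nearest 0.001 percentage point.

32.250%

Cumulative inflation factor: 1.072 × 1.014 × 1.0617 × 1.066 ≈ 1.23025.
Nominal growth factor: 1.62700. Real growth factor = 1.62700 / 1.23025 ≈ 1.32250.
Total real return ≈ 32.2500%.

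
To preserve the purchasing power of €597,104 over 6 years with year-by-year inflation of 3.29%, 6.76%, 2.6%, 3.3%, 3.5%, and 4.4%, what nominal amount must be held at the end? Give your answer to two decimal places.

€754,059.05

Cumulative price-level factor: 1.0329 × 1.0676 × 1.026 × 1.033 × 1.035 × 1.044 ≈ 1.2628604819.
The nominal amount required is €597,104 scaled up by that factor.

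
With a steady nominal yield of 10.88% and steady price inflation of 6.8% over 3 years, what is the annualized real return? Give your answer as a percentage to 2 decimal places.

With constant rates the annual real return is the same each year: (1+10.88%)/(1+6.8%) − 1 = 0.03820.

3.82%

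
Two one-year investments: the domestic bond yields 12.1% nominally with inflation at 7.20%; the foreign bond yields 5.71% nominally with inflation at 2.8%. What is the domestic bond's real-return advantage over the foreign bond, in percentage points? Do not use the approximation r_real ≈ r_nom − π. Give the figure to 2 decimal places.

1.74

The domestic bond real return: 1.121/1.0720 − 1 = 4.571%.
The foreign bond real return: 1.0571/1.028 − 1 = 2.831%.
Difference: 4.571 − 2.831 = 1.740 pp.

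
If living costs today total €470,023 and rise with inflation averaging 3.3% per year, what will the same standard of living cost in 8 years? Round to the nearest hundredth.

€609,426.99

Cumulative price-level factor: (1+3.3%)^8 ≈ 1.2965897146.
Multiplying €470,023 by the price-level factor gives the future nominal sum.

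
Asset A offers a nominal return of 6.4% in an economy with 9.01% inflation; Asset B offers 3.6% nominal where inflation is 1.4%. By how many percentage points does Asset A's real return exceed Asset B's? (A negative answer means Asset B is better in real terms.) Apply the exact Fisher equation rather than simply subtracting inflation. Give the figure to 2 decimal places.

-4.56

Asset A real return: 1.064/1.0901 − 1 = -2.394%.
Asset B real return: 1.036/1.014 − 1 = 2.170%.
Difference: -2.394 − 2.170 = -4.564 pp.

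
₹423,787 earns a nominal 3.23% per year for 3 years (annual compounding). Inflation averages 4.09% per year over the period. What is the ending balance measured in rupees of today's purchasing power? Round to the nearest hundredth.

Nominal value at maturity: ₹423,787 × (1 + 3.23%)^3 ≈ ₹466,192.64.
Price-level factor over 3 years: (1 + 4.09%)^3 ≈ 1.1277868479.
Dividing the nominal maturity value by the price-level factor gives the value in today's money.

₹413,369.46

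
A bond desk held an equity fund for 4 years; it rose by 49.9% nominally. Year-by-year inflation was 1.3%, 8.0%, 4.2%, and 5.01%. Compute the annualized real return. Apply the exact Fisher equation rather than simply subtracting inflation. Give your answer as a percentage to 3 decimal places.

5.783%

Cumulative inflation factor: 1.013 × 1.080 × 1.042 × 1.0501 ≈ 1.19710.
Nominal growth factor: 1.49900. Real growth factor = 1.49900 / 1.19710 ≈ 1.25219.
Annualized: 1.25219^(1/4) − 1 ≈ 0.05783.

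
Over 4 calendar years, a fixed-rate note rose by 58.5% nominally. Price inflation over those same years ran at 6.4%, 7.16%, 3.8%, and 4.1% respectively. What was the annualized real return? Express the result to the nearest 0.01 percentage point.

Cumulative inflation factor: 1.064 × 1.0716 × 1.038 × 1.041 ≈ 1.23203.
Nominal growth factor: 1.58500. Real growth factor = 1.58500 / 1.23203 ≈ 1.28649.
Annualized: 1.28649^(1/4) − 1 ≈ 0.06501.

6.50%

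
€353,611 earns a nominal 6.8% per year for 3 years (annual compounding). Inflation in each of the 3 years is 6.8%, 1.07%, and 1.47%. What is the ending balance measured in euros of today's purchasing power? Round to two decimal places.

€393,285.87

Nominal value at maturity: €353,611 × (1 + 6.8%)^3 ≈ €430,764.12.
Price-level factor over 3 years: 1.068 × 1.0107 × 1.0147 ≈ 1.0952951857.
The maturity value deflated by that factor is the answer in today's purchasing power.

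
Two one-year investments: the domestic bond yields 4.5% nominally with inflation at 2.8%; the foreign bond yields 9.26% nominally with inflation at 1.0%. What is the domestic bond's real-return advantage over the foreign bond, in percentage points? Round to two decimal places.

-6.52

The domestic bond real return: 1.045/1.028 − 1 = 1.654%.
The foreign bond real return: 1.0926/1.010 − 1 = 8.178%.
Difference: 1.654 − 8.178 = -6.524 pp.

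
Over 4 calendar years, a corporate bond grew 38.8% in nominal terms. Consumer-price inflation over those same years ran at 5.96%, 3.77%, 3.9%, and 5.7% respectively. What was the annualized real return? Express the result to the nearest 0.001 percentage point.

Cumulative inflation factor: 1.0596 × 1.0377 × 1.039 × 1.057 ≈ 1.20755.
Nominal growth factor: 1.38800. Real growth factor = 1.38800 / 1.20755 ≈ 1.14944.
Annualized: 1.14944^(1/4) − 1 ≈ 0.03543.

3.543%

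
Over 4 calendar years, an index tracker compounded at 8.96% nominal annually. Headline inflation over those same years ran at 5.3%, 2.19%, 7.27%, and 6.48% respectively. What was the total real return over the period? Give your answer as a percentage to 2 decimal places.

14.68%

Cumulative inflation factor: 1.053 × 1.0219 × 1.0727 × 1.0648 ≈ 1.22909.
Nominal growth factor: 1.40951. Real growth factor = 1.40951 / 1.22909 ≈ 1.14679.
Total real return ≈ 14.6794%.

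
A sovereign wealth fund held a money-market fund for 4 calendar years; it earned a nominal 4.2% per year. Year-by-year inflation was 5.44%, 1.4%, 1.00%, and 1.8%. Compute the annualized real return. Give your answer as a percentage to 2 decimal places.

1.76%

Cumulative inflation factor: 1.0544 × 1.014 × 1.0100 × 1.018 ≈ 1.09929.
Nominal growth factor: 1.17888. Real growth factor = 1.17888 / 1.09929 ≈ 1.07240.
Annualized: 1.07240^(1/4) − 1 ≈ 0.01763.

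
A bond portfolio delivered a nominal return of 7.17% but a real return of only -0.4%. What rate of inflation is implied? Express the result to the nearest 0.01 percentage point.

7.60%

From (1+r_nom) = (1+r_real)(1+π), we get 1+π = (1 + 7.17%)/(1 − 0.4%) = 1.0717/0.996 ≈ 1.07600.
So π ≈ 7.6004%.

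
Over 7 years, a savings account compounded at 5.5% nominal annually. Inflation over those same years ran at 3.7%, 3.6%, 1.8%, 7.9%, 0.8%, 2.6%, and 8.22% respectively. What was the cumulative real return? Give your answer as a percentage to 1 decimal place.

10.1%

Cumulative inflation factor: 1.037 × 1.036 × 1.018 × 1.079 × 1.008 × 1.026 × 1.0822 ≈ 1.32076.
Nominal growth factor: 1.45468. Real growth factor = 1.45468 / 1.32076 ≈ 1.10140.
Total real return ≈ 10.1397%.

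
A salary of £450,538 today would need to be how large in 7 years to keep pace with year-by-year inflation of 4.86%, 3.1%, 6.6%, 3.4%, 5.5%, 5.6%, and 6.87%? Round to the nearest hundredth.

£639,219.30

Cumulative price-level factor: 1.0486 × 1.031 × 1.066 × 1.034 × 1.055 × 1.056 × 1.0687 ≈ 1.4187910798.
Multiplying £450,538 by the price-level factor gives the future nominal sum.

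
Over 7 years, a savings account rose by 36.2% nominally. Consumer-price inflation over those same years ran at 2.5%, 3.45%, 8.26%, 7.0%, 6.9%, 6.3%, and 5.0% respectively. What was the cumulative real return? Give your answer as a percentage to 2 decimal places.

-7.07%

Cumulative inflation factor: 1.025 × 1.0345 × 1.0826 × 1.070 × 1.069 × 1.063 × 1.050 ≈ 1.46557.
Nominal growth factor: 1.36200. Real growth factor = 1.36200 / 1.46557 ≈ 0.92933.
Total real return ≈ -7.0668%.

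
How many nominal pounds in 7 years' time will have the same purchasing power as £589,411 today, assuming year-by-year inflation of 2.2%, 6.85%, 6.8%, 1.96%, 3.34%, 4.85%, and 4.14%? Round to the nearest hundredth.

£790,859.26

Cumulative price-level factor: 1.022 × 1.0685 × 1.068 × 1.0196 × 1.0334 × 1.0485 × 1.0414 ≈ 1.3417789278.
The nominal amount required is £589,411 scaled up by that factor.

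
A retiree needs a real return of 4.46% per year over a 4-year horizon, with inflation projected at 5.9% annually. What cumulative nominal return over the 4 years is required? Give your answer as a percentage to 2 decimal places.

49.76%

Required annual nominal rate: (1+4.46%)(1+5.9%) − 1 = 10.62314%.
Cumulative over 4 years: (1 + 0.1062314)^4 − 1 ≈ 0.49756.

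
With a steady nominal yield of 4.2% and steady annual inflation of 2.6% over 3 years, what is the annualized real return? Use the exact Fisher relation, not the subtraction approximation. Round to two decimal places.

1.56%

With constant rates the annual real return is the same each year: (1+4.2%)/(1+2.6%) − 1 = 0.01559.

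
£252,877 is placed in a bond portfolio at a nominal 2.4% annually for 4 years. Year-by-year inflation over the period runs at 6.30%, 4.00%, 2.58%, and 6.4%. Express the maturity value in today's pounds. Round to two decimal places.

£230,429.58

Nominal value at maturity: £252,877 × (1 + 2.4%)^4 ≈ £278,041.20.
Price-level factor over 4 years: 1.0630 × 1.0400 × 1.0258 × 1.064 ≈ 1.2066211306.
Dividing the nominal maturity value by the price-level factor gives the value in today's money.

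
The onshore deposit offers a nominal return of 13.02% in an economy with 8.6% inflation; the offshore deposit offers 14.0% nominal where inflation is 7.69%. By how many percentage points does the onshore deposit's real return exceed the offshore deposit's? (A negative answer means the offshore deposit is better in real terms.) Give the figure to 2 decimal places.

The onshore deposit real return: 1.1302/1.086 − 1 = 4.070%.
The offshore deposit real return: 1.140/1.0769 − 1 = 5.859%.
Difference: 4.070 − 5.859 = -1.789 pp.

-1.79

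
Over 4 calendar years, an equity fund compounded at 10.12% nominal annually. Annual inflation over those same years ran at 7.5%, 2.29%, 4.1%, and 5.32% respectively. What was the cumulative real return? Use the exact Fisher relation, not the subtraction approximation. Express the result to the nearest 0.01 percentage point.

Cumulative inflation factor: 1.075 × 1.0229 × 1.041 × 1.0532 ≈ 1.20560.
Nominal growth factor: 1.47050. Real growth factor = 1.47050 / 1.20560 ≈ 1.21972.
Total real return ≈ 21.9724%.

21.97%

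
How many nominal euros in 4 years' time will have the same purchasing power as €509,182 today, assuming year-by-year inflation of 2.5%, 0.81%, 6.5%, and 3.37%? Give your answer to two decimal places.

Cumulative price-level factor: 1.025 × 1.0081 × 1.065 × 1.0337 ≈ 1.1375529059.
The nominal amount required is €509,182 scaled up by that factor.

€579,221.46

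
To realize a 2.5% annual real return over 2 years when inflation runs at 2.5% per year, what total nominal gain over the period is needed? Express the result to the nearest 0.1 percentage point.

Required annual nominal rate: (1+2.5%)(1+2.5%) − 1 = 5.0625%.
Cumulative over 2 years: (1 + 0.050625)^2 − 1 ≈ 0.10381.

10.4%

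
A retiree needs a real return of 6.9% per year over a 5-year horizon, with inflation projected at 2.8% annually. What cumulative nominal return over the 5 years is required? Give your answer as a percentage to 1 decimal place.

60.3%

Required annual nominal rate: (1+6.9%)(1+2.8%) − 1 = 9.8932%.
Cumulative over 5 years: (1 + 0.098932)^5 − 1 ≈ 0.60271.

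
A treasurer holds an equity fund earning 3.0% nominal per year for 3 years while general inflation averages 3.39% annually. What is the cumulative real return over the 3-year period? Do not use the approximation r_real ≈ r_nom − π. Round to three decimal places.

The annual real rate is (1+3.0%)/(1+3.39%) − 1 = -0.3772%.
Compounded over 3 years: (1 + -0.003772)^3 − 1 ≈ -0.01127.

-1.127%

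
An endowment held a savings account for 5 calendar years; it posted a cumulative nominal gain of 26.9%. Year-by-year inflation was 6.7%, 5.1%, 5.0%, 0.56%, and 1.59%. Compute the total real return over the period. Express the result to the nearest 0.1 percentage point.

Cumulative inflation factor: 1.067 × 1.051 × 1.050 × 1.0056 × 1.0159 ≈ 1.20291.
Nominal growth factor: 1.26900. Real growth factor = 1.26900 / 1.20291 ≈ 1.05494.
Total real return ≈ 5.4943%.

5.5%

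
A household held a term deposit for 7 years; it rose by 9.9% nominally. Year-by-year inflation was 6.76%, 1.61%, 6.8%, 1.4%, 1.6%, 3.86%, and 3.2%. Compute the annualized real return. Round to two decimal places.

-2.15%

Cumulative inflation factor: 1.0676 × 1.0161 × 1.068 × 1.014 × 1.016 × 1.0386 × 1.032 ≈ 1.27931.
Nominal growth factor: 1.09900. Real growth factor = 1.09900 / 1.27931 ≈ 0.85906.
Annualized: 0.85906^(1/7) − 1 ≈ -0.02147.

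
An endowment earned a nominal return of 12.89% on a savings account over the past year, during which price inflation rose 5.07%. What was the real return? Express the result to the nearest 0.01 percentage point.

Real return via the Fisher equation: (1 + 12.89%)/(1 + 5.07%) − 1 = 1.1289/1.0507 − 1 ≈ 0.07443.

7.44%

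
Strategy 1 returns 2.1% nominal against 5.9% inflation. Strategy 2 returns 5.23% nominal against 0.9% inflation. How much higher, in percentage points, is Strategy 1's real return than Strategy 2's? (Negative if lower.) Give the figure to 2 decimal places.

Strategy 1 real return: 1.021/1.059 − 1 = -3.588%.
Strategy 2 real return: 1.0523/1.009 − 1 = 4.291%.
Difference: -3.588 − 4.291 = -7.879 pp.

-7.88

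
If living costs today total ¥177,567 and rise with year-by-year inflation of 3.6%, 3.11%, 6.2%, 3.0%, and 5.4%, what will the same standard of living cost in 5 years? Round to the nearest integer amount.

Cumulative price-level factor: 1.036 × 1.0311 × 1.062 × 1.030 × 1.054 ≈ 1.2315807570.
The nominal amount required is ¥177,567 scaled up by that factor.

¥218,688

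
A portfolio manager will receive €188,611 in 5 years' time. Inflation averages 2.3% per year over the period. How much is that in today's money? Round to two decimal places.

€168,340.59

Price-level factor over 5 years: (1 + 2.3%)^5 ≈ 1.1204130756.
Purchasing power today: €188,611 divided by that factor.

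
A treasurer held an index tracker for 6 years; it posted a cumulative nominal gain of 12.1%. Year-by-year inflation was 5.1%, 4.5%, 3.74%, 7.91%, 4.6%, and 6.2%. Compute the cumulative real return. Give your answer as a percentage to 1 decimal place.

Cumulative inflation factor: 1.051 × 1.045 × 1.0374 × 1.0791 × 1.046 × 1.062 ≈ 1.36579.
Nominal growth factor: 1.12100. Real growth factor = 1.12100 / 1.36579 ≈ 0.82077.
Total real return ≈ -17.9228%.

-17.9%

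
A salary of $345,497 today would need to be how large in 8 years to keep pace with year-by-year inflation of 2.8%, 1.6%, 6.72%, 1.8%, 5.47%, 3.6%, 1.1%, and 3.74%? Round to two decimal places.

$449,273.50

Cumulative price-level factor: 1.028 × 1.016 × 1.0672 × 1.018 × 1.0547 × 1.036 × 1.011 × 1.0374 ≈ 1.3003687312.
Multiplying $345,497 by the price-level factor gives the future nominal sum.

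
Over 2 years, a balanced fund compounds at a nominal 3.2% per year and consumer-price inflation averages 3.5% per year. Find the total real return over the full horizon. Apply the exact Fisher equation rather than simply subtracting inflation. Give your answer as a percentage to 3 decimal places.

The annual real rate is (1+3.2%)/(1+3.5%) − 1 = -0.2899%.
Compounded over 2 years: (1 + -0.002899)^2 − 1 ≈ -0.00579.

-0.579%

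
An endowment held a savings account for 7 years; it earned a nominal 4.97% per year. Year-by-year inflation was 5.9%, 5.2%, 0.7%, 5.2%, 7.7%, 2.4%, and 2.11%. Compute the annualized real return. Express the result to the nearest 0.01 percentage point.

0.79%

Cumulative inflation factor: 1.059 × 1.052 × 1.007 × 1.052 × 1.077 × 1.024 × 1.0211 ≈ 1.32905.
Nominal growth factor: 1.40429. Real growth factor = 1.40429 / 1.32905 ≈ 1.05661.
Annualized: 1.05661^(1/7) − 1 ≈ 0.00790.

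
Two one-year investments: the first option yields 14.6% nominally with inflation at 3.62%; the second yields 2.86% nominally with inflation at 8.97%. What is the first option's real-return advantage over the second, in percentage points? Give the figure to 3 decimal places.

16.203

The first option real return: 1.146/1.0362 − 1 = 10.5964%.
The second real return: 1.0286/1.0897 − 1 = -5.6070%.
Difference: 10.5964 − (-5.6070) = 16.2034 pp.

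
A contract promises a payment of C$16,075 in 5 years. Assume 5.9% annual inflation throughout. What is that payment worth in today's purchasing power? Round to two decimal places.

C$12,069.00

Price-level factor over 5 years: (1 + 5.9%)^5 ≈ 1.3319250917.
Purchasing power today: C$16,075 divided by that factor.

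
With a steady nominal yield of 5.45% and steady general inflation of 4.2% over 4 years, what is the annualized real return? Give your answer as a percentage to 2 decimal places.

1.20%

With constant rates the annual real return is the same each year: (1+5.45%)/(1+4.2%) − 1 = 0.01200.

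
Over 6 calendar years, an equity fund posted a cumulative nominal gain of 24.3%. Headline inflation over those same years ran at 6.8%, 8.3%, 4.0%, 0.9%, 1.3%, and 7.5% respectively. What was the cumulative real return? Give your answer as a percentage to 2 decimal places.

-5.96%

Cumulative inflation factor: 1.068 × 1.083 × 1.040 × 1.009 × 1.013 × 1.075 ≈ 1.32173.
Nominal growth factor: 1.24300. Real growth factor = 1.24300 / 1.32173 ≈ 0.94044.
Total real return ≈ -5.9565%.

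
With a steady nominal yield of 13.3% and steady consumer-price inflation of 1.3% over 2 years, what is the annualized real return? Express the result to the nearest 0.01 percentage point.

11.85%

With constant rates the annual real return is the same each year: (1+13.3%)/(1+1.3%) − 1 = 0.11846.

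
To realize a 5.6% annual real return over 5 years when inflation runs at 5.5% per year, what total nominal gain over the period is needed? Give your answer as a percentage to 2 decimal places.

71.63%

Required annual nominal rate: (1+5.6%)(1+5.5%) − 1 = 11.408%.
Cumulative over 5 years: (1 + 0.11408)^5 − 1 ≈ 0.71626.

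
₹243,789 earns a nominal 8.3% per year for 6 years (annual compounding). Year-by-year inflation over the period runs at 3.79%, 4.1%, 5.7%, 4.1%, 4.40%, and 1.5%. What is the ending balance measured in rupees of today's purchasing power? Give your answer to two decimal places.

₹312,238.42

Nominal value at maturity: ₹243,789 × (1 + 8.3%)^6 ≈ ₹393,355.15.
Price-level factor over 6 years: 1.0379 × 1.041 × 1.057 × 1.041 × 1.0440 × 1.015 ≈ 1.2597909936.
The maturity value deflated by that factor is the answer in today's purchasing power.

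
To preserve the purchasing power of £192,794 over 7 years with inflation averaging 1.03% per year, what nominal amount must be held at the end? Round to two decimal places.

£207,131.42

Cumulative price-level factor: (1+1.03%)^7 ≈ 1.0743665318.
The nominal amount required is £192,794 scaled up by that factor.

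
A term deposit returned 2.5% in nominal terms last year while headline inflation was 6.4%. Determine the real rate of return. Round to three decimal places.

Real return via the Fisher equation: (1 + 2.5%)/(1 + 6.4%) − 1 = 1.025/1.064 − 1 ≈ -0.03665.

-3.665%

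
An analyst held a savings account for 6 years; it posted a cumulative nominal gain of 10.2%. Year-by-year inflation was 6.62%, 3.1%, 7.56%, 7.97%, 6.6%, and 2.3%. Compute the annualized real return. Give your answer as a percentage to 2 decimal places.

Cumulative inflation factor: 1.0662 × 1.031 × 1.0756 × 1.0797 × 1.066 × 1.023 ≈ 1.39214.
Nominal growth factor: 1.10200. Real growth factor = 1.10200 / 1.39214 ≈ 0.79158.
Annualized: 0.79158^(1/6) − 1 ≈ -0.03820.

-3.82%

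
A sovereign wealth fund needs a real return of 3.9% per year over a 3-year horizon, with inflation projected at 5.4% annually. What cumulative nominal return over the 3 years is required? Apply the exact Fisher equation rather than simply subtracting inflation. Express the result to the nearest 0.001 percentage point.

Required annual nominal rate: (1+3.9%)(1+5.4%) − 1 = 9.5106%.
Cumulative over 3 years: (1 + 0.095106)^3 − 1 ≈ 0.31331.

31.331%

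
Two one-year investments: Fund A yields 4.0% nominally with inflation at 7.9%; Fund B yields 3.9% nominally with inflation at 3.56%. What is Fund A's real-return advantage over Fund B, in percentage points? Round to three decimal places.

-3.943

Fund A real return: 1.040/1.079 − 1 = -3.6145%.
Fund B real return: 1.039/1.0356 − 1 = 0.3283%.
Difference: -3.6145 − 0.3283 = -3.9428 pp.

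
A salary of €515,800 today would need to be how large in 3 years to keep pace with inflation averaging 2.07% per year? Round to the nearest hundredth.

Cumulative price-level factor: (1+2.07%)^3 ≈ 1.0633943397.
Multiplying €515,800 by the price-level factor gives the future nominal sum.

€548,498.80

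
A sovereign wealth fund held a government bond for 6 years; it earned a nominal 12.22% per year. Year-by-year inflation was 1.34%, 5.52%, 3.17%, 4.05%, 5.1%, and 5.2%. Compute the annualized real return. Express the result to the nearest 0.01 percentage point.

7.85%

Cumulative inflation factor: 1.0134 × 1.0552 × 1.0317 × 1.0405 × 1.051 × 1.052 ≈ 1.26920.
Nominal growth factor: 1.99720. Real growth factor = 1.99720 / 1.26920 ≈ 1.57359.
Annualized: 1.57359^(1/6) − 1 ≈ 0.07849.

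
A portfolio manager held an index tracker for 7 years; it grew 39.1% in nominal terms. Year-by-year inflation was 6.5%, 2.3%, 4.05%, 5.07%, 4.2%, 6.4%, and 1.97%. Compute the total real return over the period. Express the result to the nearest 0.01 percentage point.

Cumulative inflation factor: 1.065 × 1.023 × 1.0405 × 1.0507 × 1.042 × 1.064 × 1.0197 ≈ 1.34657.
Nominal growth factor: 1.39100. Real growth factor = 1.39100 / 1.34657 ≈ 1.03300.
Total real return ≈ 3.2998%.

3.30%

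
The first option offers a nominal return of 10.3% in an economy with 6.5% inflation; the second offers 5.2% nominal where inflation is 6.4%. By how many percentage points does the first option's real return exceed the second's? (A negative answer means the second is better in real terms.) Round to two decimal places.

4.70

The first option real return: 1.103/1.065 − 1 = 3.568%.
The second real return: 1.052/1.064 − 1 = -1.128%.
Difference: 3.568 − (-1.128) = 4.696 pp.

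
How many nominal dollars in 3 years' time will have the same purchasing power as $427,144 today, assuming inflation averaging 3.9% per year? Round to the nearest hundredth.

Cumulative price-level factor: (1+3.9%)^3 = 1.121622319.
The nominal amount required is $427,144 scaled up by that factor.

$479,094.24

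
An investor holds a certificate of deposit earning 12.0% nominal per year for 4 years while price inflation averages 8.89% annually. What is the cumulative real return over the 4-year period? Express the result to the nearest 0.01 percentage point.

The annual real rate is (1+12.0%)/(1+8.89%) − 1 = 2.8561%.
Compounded over 4 years: (1 + 0.028561)^4 − 1 ≈ 0.11923.

11.92%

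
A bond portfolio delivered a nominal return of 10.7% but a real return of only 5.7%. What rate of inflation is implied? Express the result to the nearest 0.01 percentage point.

4.73%

From (1+r_nom) = (1+r_real)(1+π), we get 1+π = (1 + 10.7%)/(1 + 5.7%) = 1.107/1.057 ≈ 1.04730.
So π ≈ 4.7304%.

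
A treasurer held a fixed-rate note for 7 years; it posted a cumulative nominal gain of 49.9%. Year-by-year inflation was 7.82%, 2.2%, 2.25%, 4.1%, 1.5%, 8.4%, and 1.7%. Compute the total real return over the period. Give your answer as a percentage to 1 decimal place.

Cumulative inflation factor: 1.0782 × 1.022 × 1.0225 × 1.041 × 1.015 × 1.084 × 1.017 ≈ 1.31244.
Nominal growth factor: 1.49900. Real growth factor = 1.49900 / 1.31244 ≈ 1.14214.
Total real return ≈ 14.2145%.

14.2%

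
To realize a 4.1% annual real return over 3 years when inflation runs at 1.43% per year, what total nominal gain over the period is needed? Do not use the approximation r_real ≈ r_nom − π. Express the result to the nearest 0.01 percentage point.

Required annual nominal rate: (1+4.1%)(1+1.43%) − 1 = 5.58863%.
Cumulative over 3 years: (1 + 0.0558863)^3 − 1 ≈ 0.17720.

17.72%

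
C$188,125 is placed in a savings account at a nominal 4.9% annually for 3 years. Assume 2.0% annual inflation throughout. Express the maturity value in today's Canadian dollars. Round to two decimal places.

C$204,631.49

Nominal value at maturity: C$188,125 × (1 + 4.9%)^3 ≈ C$217,156.57.
Price-level factor over 3 years: (1 + 2.0%)^3 = 1.061208.
The maturity value deflated by that factor is the answer in today's purchasing power.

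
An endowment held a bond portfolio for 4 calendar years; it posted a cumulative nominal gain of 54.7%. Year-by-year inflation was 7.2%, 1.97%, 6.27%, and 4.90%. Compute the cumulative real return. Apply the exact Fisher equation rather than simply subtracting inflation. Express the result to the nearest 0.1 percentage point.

27.0%

Cumulative inflation factor: 1.072 × 1.0197 × 1.0627 × 1.0490 ≈ 1.21858.
Nominal growth factor: 1.54700. Real growth factor = 1.54700 / 1.21858 ≈ 1.26951.
Total real return ≈ 26.9512%.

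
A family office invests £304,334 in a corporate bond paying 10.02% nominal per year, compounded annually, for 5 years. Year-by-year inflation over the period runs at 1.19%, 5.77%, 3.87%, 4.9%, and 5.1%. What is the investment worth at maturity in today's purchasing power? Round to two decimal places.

£400,258.20

Nominal value at maturity: £304,334 × (1 + 10.02%)^5 ≈ £490,578.69.
Price-level factor over 5 years: 1.0119 × 1.0577 × 1.0387 × 1.049 × 1.051 ≈ 1.2256555499.
The maturity value deflated by that factor is the answer in today's purchasing power.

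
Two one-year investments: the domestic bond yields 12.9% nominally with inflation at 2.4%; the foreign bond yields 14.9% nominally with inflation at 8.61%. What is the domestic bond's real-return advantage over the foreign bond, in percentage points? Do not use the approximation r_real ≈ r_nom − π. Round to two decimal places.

4.46

The domestic bond real return: 1.129/1.024 − 1 = 10.254%.
The foreign bond real return: 1.149/1.0861 − 1 = 5.791%.
Difference: 10.254 − 5.791 = 4.463 pp.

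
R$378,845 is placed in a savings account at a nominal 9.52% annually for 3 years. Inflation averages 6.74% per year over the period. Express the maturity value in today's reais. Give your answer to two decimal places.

Nominal value at maturity: R$378,845 × (1 + 9.52%)^3 ≈ R$497,670.46.
Price-level factor over 3 years: (1 + 6.74%)^3 ≈ 1.2161344620.
The maturity value deflated by that factor is the answer in today's purchasing power.

R$409,223.22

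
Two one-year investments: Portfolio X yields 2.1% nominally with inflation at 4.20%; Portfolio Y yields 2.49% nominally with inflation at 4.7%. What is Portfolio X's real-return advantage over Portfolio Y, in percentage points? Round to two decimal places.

0.10

Portfolio X real return: 1.021/1.0420 − 1 = -2.015%.
Portfolio Y real return: 1.0249/1.047 − 1 = -2.111%.
Difference: -2.015 − (-2.111) = 0.096 pp.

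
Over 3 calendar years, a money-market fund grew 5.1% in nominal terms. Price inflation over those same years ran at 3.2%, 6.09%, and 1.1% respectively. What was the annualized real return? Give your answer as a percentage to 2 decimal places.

-1.71%

Cumulative inflation factor: 1.032 × 1.0609 × 1.011 ≈ 1.10689.
Nominal growth factor: 1.05100. Real growth factor = 1.05100 / 1.10689 ≈ 0.94951.
Annualized: 0.94951^(1/3) − 1 ≈ -0.01712.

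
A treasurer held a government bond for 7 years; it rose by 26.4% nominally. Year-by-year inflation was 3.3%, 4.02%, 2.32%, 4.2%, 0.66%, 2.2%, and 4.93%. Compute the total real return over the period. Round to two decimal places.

2.21%

Cumulative inflation factor: 1.033 × 1.0402 × 1.0232 × 1.042 × 1.0066 × 1.022 × 1.0493 ≈ 1.23667.
Nominal growth factor: 1.26400. Real growth factor = 1.26400 / 1.23667 ≈ 1.02210.
Total real return ≈ 2.2102%.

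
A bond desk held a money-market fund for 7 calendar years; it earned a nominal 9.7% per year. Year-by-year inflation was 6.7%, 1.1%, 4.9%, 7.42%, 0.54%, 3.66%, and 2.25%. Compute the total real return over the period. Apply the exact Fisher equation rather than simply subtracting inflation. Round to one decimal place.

47.6%

Cumulative inflation factor: 1.067 × 1.011 × 1.049 × 1.0742 × 1.0054 × 1.0366 × 1.0225 ≈ 1.29536.
Nominal growth factor: 1.91182. Real growth factor = 1.91182 / 1.29536 ≈ 1.47590.
Total real return ≈ 47.5899%.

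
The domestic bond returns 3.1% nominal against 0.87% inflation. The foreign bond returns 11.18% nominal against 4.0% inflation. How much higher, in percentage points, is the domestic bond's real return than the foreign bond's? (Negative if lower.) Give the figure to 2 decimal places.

-4.69

The domestic bond real return: 1.031/1.0087 − 1 = 2.211%.
The foreign bond real return: 1.1118/1.040 − 1 = 6.904%.
Difference: 2.211 − 6.904 = -4.693 pp.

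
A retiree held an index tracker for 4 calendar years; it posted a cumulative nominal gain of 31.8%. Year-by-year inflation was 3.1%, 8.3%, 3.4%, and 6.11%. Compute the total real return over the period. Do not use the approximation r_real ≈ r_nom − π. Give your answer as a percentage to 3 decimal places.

7.585%

Cumulative inflation factor: 1.031 × 1.083 × 1.034 × 1.0611 ≈ 1.22508.
Nominal growth factor: 1.31800. Real growth factor = 1.31800 / 1.22508 ≈ 1.07585.
Total real return ≈ 7.5849%.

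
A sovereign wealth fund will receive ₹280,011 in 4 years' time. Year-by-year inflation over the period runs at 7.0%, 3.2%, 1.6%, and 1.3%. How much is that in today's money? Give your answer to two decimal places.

₹246,381.71

Price-level factor over 4 years: 1.070 × 1.032 × 1.016 × 1.013 ≈ 1.1364926419.
Purchasing power today: ₹280,011 divided by that factor.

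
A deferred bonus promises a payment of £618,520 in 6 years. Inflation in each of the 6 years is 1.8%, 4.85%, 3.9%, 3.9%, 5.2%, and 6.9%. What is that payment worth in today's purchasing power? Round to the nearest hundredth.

£477,323.70

Price-level factor over 6 years: 1.018 × 1.0485 × 1.039 × 1.039 × 1.052 × 1.069 ≈ 1.2958082867.
Purchasing power today: £618,520 divided by that factor.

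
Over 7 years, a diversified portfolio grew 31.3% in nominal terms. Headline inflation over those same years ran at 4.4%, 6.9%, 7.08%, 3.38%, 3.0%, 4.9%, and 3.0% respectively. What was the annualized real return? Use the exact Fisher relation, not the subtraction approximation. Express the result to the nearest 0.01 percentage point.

Cumulative inflation factor: 1.044 × 1.069 × 1.0708 × 1.0338 × 1.030 × 1.049 × 1.030 ≈ 1.37491.
Nominal growth factor: 1.31300. Real growth factor = 1.31300 / 1.37491 ≈ 0.95497.
Annualized: 0.95497^(1/7) − 1 ≈ -0.00656.

-0.66%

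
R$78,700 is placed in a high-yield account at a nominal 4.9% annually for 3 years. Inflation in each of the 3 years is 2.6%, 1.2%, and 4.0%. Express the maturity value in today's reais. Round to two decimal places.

R$84,127.89

Nominal value at maturity: R$78,700 × (1 + 4.9%)^3 ≈ R$90,845.04.
Price-level factor over 3 years: 1.026 × 1.012 × 1.040 = 1.07984448.
Dividing the nominal maturity value by the price-level factor gives the value in today's money.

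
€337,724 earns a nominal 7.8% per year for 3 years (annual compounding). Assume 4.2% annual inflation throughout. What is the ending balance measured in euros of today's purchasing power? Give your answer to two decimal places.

€373,951.30

Nominal value at maturity: €337,724 × (1 + 7.8%)^3 ≈ €423,075.82.
Price-level factor over 3 years: (1 + 4.2%)^3 = 1.131366088.
The maturity value deflated by that factor is the answer in today's purchasing power.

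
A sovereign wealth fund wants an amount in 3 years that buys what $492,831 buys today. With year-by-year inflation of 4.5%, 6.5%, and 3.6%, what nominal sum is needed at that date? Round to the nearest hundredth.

$568,229.36

Cumulative price-level factor: 1.045 × 1.065 × 1.036 = 1.1529903.
The nominal amount required is $492,831 scaled up by that factor.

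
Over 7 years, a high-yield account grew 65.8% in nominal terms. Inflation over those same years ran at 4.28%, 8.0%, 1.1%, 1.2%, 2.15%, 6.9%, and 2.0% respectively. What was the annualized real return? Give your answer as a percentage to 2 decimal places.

Cumulative inflation factor: 1.0428 × 1.080 × 1.011 × 1.012 × 1.0215 × 1.069 × 1.020 ≈ 1.28343.
Nominal growth factor: 1.65800. Real growth factor = 1.65800 / 1.28343 ≈ 1.29185.
Annualized: 1.29185^(1/7) − 1 ≈ 0.03726.

3.73%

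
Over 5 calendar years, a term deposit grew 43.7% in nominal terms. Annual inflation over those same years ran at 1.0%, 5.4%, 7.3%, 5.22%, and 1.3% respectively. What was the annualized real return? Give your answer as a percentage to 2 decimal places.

Cumulative inflation factor: 1.010 × 1.054 × 1.073 × 1.0522 × 1.013 ≈ 1.21750.
Nominal growth factor: 1.43700. Real growth factor = 1.43700 / 1.21750 ≈ 1.18029.
Annualized: 1.18029^(1/5) − 1 ≈ 0.03371.

3.37%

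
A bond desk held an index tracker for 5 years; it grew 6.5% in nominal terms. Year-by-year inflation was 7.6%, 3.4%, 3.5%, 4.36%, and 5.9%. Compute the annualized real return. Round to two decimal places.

-3.50%

Cumulative inflation factor: 1.076 × 1.034 × 1.035 × 1.0436 × 1.059 ≈ 1.27263.
Nominal growth factor: 1.06500. Real growth factor = 1.06500 / 1.27263 ≈ 0.83685.
Annualized: 0.83685^(1/5) − 1 ≈ -0.03500.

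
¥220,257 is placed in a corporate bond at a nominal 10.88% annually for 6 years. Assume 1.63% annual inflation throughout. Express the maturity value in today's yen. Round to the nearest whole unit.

Nominal value at maturity: ¥220,257 × (1 + 10.88%)^6 ≈ ¥409,307.
Price-level factor over 6 years: (1 + 1.63%)^6 ≈ 1.1018730307.
Dividing the nominal maturity value by the price-level factor gives the value in today's money.

¥371,465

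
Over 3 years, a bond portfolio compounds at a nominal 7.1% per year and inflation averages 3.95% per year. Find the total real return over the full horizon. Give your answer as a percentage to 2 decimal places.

9.37%

The annual real rate is (1+7.1%)/(1+3.95%) − 1 = 3.0303%.
Compounded over 3 years: (1 + 0.030303)^3 − 1 ≈ 0.09369.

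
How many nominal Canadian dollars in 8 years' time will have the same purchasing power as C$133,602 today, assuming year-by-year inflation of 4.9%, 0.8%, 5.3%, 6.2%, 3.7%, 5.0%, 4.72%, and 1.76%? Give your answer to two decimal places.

C$183,305.99

Cumulative price-level factor: 1.049 × 1.008 × 1.053 × 1.062 × 1.037 × 1.050 × 1.0472 × 1.0176 ≈ 1.3720302781.
The nominal amount required is C$133,602 scaled up by that factor.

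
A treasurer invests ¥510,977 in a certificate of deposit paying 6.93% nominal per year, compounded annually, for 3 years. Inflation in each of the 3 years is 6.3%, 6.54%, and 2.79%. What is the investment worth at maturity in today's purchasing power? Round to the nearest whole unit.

Nominal value at maturity: ¥510,977 × (1 + 6.93%)^3 ≈ ¥624,741.
Price-level factor over 3 years: 1.063 × 1.0654 × 1.0279 ≈ 1.1641175136.
The maturity value deflated by that factor is the answer in today's purchasing power.

¥536,665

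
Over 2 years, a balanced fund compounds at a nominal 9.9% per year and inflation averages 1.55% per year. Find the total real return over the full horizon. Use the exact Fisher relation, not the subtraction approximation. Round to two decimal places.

17.12%

The annual real rate is (1+9.9%)/(1+1.55%) − 1 = 8.2226%.
Compounded over 2 years: (1 + 0.082226)^2 − 1 ≈ 0.17121.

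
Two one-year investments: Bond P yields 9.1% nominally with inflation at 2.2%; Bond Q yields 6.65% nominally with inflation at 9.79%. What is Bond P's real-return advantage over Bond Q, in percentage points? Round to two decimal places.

9.61

Bond P real return: 1.091/1.022 − 1 = 6.751%.
Bond Q real return: 1.0665/1.0979 − 1 = -2.860%.
Difference: 6.751 − (-2.860) = 9.611 pp.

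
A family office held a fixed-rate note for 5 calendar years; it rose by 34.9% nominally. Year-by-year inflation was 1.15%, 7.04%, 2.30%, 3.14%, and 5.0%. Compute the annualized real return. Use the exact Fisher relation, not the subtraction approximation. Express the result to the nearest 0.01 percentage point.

2.38%

Cumulative inflation factor: 1.0115 × 1.0704 × 1.0230 × 1.0314 × 1.050 ≈ 1.19951.
Nominal growth factor: 1.34900. Real growth factor = 1.34900 / 1.19951 ≈ 1.12463.
Annualized: 1.12463^(1/5) − 1 ≈ 0.02377.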